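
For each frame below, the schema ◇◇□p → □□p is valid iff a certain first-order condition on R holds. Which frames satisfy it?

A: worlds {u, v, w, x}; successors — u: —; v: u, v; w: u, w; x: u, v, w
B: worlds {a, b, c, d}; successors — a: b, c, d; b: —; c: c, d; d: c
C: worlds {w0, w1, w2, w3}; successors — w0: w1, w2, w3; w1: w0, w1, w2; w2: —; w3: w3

none

Frame correspondent (Sahlqvist): ∀x ∀y ∀z ((xR²y ∧ xR²z) → ∃w (yRw ∧ z = w)) — i.e. a generalized confluence (Geach) condition.
A: fails — vR²u, vR²u but no t with uRt and u=t.
B: fails — aR²d, aR²d but no w with dRw and d=w.
C: fails — w0R²w0, w0R²w0 but no w with w0Rw and w0=w.
Valid on no frame.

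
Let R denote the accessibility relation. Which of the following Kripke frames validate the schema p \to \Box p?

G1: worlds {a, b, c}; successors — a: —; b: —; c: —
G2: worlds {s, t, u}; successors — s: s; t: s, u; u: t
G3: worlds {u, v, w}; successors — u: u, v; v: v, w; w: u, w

The schema corresponds to a generalized confluence (Geach) condition: \forall x \forall z (xRz \to \exists w (x = w \wedge z = w)).
G1: condition met.
G2: fails — tRs but t ≠ s.
G3: fails — uRv but u ≠ v.

G1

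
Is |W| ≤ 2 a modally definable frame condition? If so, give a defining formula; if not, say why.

Modal frame validity is preserved under disjoint unions.
Any modal formula valid on each of 3 disjoint one-world frames is valid on their disjoint union (validity is preserved under disjoint unions). Each one-world frame has |W|=1≤2, but the union has |W|=3.
So no modal formula (or set of formulas) defines exactly the |W|≤2 frames.

No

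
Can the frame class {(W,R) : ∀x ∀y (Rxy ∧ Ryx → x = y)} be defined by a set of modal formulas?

Modal frame validity is preserved under surjective bounded morphisms.
The 4-cycle (worlds 0,1,2,3 with 0→1→2→3→0) is antisymmetric. Sending even-indexed worlds to a and odd-indexed worlds to b is a surjective bounded morphism onto the two-world frame with a↔b, which is not antisymmetric.
So the class is not modally definable.

Not definable by any modal formula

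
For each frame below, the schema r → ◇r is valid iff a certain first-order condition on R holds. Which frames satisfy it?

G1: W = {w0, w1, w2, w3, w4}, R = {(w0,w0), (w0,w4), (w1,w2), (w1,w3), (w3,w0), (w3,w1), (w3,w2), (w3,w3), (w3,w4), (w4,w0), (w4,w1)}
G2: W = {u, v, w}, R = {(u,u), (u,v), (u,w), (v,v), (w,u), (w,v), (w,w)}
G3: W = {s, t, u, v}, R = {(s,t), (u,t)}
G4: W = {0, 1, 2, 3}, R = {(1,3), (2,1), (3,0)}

G2

Frame correspondent (Sahlqvist): ∀x Rxx — i.e. reflexivity.
G1: fails — world w1 does not see itself.
G2: holds.
G3: fails — world s does not see itself.
G4: fails — world 0 does not see itself.
Valid on: G2.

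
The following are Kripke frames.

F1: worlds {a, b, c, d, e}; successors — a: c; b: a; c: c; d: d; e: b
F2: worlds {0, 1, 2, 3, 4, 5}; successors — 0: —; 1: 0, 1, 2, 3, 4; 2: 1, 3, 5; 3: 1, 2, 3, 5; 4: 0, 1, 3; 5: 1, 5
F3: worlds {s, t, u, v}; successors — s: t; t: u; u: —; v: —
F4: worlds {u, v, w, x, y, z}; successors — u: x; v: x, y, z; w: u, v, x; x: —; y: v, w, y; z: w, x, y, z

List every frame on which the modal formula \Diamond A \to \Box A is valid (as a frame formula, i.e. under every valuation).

F1, F3

The schema corresponds to partial functionality: \forall x \forall y \forall z (Rxy \wedge Rxz \to y = z).
F1: holds.
F2: fails — 1 sees both 0 and 1.
F3: holds.
F4: fails — v sees both x and y.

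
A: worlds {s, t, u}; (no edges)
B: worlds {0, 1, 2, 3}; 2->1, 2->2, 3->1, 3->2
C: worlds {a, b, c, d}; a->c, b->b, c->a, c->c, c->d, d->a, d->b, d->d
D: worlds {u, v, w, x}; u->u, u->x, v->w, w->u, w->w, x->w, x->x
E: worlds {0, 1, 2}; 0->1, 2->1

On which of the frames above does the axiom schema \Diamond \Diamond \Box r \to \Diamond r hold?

A, E

This is the axiom for a generalized confluence (Geach) condition; its first-order frame correspondent is \forall x \forall y (x R^2 y \to \exists w (yRw \wedge xRw)).
A: holds.
B: fails — 2R²1 but no w with 1Rw and 2Rw.
C: fails — aR²d but no w with dRw and aRw.
D: fails — vR²u but no t with uRt and vRt.
E: holds.
Valid on: A, E.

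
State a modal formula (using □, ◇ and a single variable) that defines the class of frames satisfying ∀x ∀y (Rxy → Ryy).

The condition is shift-reflexivity. The T□ schema □(□ψ → ψ) defines it.
Suppose □(□ψ→ψ) is valid. Take Rxy and set V(ψ)={w : Ryw}. Then at y, □ψ holds; since □(□ψ→ψ) at x, □ψ→ψ at y, so ψ at y, i.e. Ryy.

□(□ψ → ψ)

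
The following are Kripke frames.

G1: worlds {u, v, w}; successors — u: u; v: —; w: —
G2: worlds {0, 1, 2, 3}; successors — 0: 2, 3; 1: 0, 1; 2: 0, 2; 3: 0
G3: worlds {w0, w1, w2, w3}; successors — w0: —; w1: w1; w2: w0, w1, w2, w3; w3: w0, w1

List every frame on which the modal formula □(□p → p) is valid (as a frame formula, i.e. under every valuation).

G1

The schema corresponds to shift-reflexivity: ∀x ∀y (Rxy → Ryy).
G1: satisfies the condition.
G2: fails — R10 but not R00.
G3: fails — Rw3w0 but not Rw0w0.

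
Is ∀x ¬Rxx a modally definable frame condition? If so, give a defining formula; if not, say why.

Modal frame validity is preserved under surjective bounded morphisms.
The 3-cycle (worlds w0,w1,w2 with w0→w1→w2→w0) is irreflexive, and the map sending every world to a single reflexive point • is a surjective bounded morphism (forth: every edge maps to (•,•); back: every world has a successor). So any modal formula valid on the 3-cycle is also valid on the reflexive point, which is not irreflexive.
So no modal formula (or set of formulas) defines exactly the irreflexive frames.

Not modally definable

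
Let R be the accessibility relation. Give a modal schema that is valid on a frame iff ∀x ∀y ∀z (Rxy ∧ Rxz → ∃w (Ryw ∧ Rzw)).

A defining formula is ◇□q → □◇q (the .2 axiom).
Suppose ◇□q→□◇q is valid. Take Rxy, Rxz and set V(q)={w : Ryw}. Then □q at y so ◇□q at x, so □◇q at x, so ◇q at z, giving w with Rzw and Ryw.

◇□q → □◇q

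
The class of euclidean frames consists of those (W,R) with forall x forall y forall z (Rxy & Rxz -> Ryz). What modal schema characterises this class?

◇s → □◇s

The condition is the Euclidean property. The 5 schema ◇s → □◇s defines it.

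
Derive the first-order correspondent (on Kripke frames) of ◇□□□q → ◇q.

This is a Sahlqvist (Geach-type) schema ◇^1□^3q → □^0◇^1q.
First-order correspondent: ∀x ∀y (xRy → ∃w (yR³w ∧ xRw)).

∀x ∀y (xRy → ∃w (yR³w ∧ xRw))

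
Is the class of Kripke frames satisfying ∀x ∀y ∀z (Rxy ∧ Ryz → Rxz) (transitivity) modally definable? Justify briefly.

Yes: it is transitivity, defined by the 4 schema □p → □□p.

Yes, by □p → □□p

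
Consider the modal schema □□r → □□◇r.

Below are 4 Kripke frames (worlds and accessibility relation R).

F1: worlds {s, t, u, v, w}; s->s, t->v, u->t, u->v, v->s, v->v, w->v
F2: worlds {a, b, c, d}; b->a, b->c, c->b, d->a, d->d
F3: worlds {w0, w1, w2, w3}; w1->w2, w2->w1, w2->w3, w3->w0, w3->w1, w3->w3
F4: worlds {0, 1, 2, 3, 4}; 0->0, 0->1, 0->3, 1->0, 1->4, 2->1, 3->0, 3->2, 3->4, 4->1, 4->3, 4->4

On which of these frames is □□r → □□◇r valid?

F1, F4

The schema corresponds to a generalized confluence (Geach) condition: ∀x ∀z (xR²z → ∃w (xR²w ∧ zRw)).
F1: ✓.
F2: fails — bR²b but no w with bR²w and bRw.
F3: fails — w1R²w1 but no w with w1R²w and w1Rw.
F4: ✓.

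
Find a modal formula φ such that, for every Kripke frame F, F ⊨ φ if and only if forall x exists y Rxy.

□p → ◇p

The condition is seriality. The D schema □p → ◇p defines it.
Suppose □p→◇p is valid. At any x set V(p)=W. Then □p at x, so ◇p at x, so x has a successor.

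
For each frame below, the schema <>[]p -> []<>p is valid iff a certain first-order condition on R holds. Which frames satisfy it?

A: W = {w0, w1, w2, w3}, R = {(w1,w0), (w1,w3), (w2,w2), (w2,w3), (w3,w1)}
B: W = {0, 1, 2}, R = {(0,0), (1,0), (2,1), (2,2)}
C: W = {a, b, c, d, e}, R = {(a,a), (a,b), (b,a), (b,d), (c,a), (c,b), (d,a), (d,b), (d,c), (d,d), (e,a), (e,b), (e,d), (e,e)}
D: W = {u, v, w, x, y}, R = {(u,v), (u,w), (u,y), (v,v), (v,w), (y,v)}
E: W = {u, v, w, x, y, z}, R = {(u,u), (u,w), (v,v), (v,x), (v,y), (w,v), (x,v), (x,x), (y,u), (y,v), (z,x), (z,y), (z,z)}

C

Frame correspondent (Sahlqvist): forall x forall y forall z (Rxy & Rxz -> exists w (Ryw & Rzw)) — i.e. convergence.
A: fails — Rw1w0 and Rw1w0 but w0 and w0 have no common successor.
B: fails — R22 and R21 but 2 and 1 have no common successor.
C: holds.
D: fails — Ruv and Ruw but v and w have no common successor.
E: fails — Ruw and Ruu but w and u have no common successor.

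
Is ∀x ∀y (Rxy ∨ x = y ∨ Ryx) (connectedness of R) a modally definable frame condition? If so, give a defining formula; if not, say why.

No

Any modally definable frame class is closed under disjoint unions.
Take 2 disjoint single-world reflexive frames: each is trivially connected, but their disjoint union has 2 worlds with no edge between distinct components, so it is not connected.
So the class is not modally definable.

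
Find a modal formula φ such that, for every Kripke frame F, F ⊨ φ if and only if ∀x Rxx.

□q → q

A defining formula is □q → q (the T axiom).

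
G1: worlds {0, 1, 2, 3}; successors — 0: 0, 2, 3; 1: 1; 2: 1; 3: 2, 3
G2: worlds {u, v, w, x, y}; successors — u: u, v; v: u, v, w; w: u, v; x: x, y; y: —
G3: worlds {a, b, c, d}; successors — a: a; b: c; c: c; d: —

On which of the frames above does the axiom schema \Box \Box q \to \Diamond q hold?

G1

The schema corresponds to a generalized confluence (Geach) condition: \forall x \exists w (x R^2 w \wedge xRw).
G1: ✓.
G2: fails — at y but no t with yR²t and yRt.
G3: fails — at d but no w with dR²w and dRw.
Valid on: G1.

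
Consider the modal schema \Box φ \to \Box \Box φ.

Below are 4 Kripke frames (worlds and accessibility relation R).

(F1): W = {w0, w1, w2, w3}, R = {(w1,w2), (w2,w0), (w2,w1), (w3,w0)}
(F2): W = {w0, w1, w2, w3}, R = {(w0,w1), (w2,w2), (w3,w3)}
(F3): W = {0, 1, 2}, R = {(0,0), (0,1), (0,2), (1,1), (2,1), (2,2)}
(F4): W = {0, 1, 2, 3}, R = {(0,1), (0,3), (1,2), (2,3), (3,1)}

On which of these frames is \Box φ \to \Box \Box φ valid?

This is the axiom for transitivity; its first-order frame correspondent is \forall x \forall y \forall z (Rxy \wedge Ryz \to Rxz).
(F1): fails — Rw1w2 and Rw2w0 but not Rw1w0.
(F2): satisfies the condition.
(F3): satisfies the condition.
(F4): fails — R31 and R12 but not R32.
Valid on: (F2), (F3).

(F2), (F3)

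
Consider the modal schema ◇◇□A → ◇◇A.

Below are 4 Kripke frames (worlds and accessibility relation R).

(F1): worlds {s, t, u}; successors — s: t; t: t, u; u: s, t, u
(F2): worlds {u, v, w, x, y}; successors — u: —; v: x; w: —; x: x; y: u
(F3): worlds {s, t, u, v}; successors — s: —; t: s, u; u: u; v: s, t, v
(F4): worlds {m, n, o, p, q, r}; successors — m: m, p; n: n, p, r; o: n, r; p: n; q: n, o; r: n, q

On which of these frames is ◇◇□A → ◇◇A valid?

(F1), (F2), (F4)

This is the axiom for a generalized confluence (Geach) condition; its first-order frame correspondent is ∀x ∀y (xR²y → ∃w (yRw ∧ xR²w)).
(F1): condition met.
(F2): condition met.
(F3): fails — vR²s but no w with sRw and vR²w.
(F4): condition met.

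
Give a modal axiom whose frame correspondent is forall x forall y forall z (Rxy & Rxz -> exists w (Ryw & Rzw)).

◇□ψ → □◇ψ

The condition is convergence. The .2 schema ◇□ψ → □◇ψ defines it.
Suppose ◇□ψ→□◇ψ is valid. Take Rxy, Rxz and set V(ψ)={w : Ryw}. Then □ψ at y so ◇□ψ at x, so □◇ψ at x, so ◇ψ at z, giving w with Rzw and Ryw.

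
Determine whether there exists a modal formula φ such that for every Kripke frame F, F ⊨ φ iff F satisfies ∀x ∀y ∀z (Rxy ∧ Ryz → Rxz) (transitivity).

This is a Sahlqvist condition; the 4 axiom □r → □□r defines it.
Suppose □r→□□r is valid. Take Rxy, Ryz and set V(r)={w : Rxw}. Then □r at x, so □□r at x, so □r at y, so r at z, i.e. Rxz.

Yes — defined by □r → □□r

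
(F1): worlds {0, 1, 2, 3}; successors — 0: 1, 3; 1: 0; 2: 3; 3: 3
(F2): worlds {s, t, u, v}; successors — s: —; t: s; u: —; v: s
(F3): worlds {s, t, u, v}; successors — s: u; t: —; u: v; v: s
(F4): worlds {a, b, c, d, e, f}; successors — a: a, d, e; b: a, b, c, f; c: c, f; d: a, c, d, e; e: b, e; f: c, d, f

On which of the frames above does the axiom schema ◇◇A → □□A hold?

(F2), (F3)

Frame correspondent (Sahlqvist): ∀x ∀y ∀z ((xR²y ∧ xR²z) → ∃w (y = w ∧ z = w)) — i.e. a generalized confluence (Geach) condition.
(F1): fails — 0R²0, 0R²3 but 0 ≠ 3.
(F2): satisfies the condition.
(F3): satisfies the condition.
(F4): fails — aR²a, aR²b but a ≠ b.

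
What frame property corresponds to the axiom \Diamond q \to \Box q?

Suppose ◇q→□q is valid. Take Rxy, Rxz and set V(q)={y}. Then ◇q at x, so □q at x, so q at z, i.e. z=y.
Conversely, on a frame with partial functionality the schema holds at every world under every valuation.
So the correspondent is partial functionality.

partial functionality: \forall x \forall y \forall z (Rxy \wedge Rxz \to y = z)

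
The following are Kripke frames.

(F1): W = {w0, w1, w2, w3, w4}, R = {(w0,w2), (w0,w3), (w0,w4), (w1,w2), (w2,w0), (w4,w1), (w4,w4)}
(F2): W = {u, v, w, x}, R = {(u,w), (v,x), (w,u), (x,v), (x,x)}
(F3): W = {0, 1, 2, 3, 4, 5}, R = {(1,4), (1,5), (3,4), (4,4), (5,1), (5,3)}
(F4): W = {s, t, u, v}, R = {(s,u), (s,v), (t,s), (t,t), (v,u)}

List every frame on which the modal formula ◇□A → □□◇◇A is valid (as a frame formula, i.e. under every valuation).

This is the axiom for a generalized confluence (Geach) condition; its first-order frame correspondent is ∀x ∀y ∀z ((xRy ∧ xR²z) → ∃w (yRw ∧ zR²w)).
(F1): fails — w0Rw2, w0R²w4 but no w with w2Rw and w4R²w.
(F2): condition met.
(F3): fails — 1R5, 1R²3 but no w with 5Rw and 3R²w.
(F4): fails — sRu, sR²u but no w with uRw and uR²w.

(F2)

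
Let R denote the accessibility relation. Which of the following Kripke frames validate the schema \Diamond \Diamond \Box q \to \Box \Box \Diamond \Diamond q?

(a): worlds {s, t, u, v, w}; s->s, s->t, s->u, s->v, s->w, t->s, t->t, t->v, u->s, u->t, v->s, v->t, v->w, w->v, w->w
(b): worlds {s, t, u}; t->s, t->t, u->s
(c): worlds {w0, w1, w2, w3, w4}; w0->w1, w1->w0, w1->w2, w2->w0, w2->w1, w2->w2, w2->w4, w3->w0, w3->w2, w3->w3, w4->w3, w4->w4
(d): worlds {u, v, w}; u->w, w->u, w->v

The schema corresponds to a generalized confluence (Geach) condition: \forall x \forall y \forall z ((x R^2 y \wedge x R^2 z) \to \exists w (yRw \wedge z R^2 w)).
(a): satisfies the condition.
(b): fails — tR²s, tR²s but no w with sRw and sR²w.
(c): fails — w0R²w0, w0R²w0 but no w with w0Rw and w0R²w.
(d): fails — uR²u, uR²u but no t with uRt and uR²t.
Valid on: (a).

(a)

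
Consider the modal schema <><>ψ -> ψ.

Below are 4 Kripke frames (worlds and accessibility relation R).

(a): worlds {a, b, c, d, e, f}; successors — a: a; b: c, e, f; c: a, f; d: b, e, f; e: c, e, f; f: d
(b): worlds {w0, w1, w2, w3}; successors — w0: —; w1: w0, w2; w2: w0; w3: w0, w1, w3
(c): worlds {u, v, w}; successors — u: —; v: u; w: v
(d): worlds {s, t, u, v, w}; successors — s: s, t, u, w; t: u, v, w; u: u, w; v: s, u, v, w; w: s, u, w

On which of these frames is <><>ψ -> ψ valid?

This is the axiom for a generalized confluence (Geach) condition; its first-order frame correspondent is forall x forall y (x R^2 y -> exists w (y = w & x = w)).
(a): fails — bR²a but a ≠ b.
(b): fails — w1R²w0 but w0 ≠ w1.
(c): fails — wR²u but u ≠ w.
(d): fails — sR²t but t ≠ s.
Valid on no frame.

none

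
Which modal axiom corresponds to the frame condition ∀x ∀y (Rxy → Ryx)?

p → □◇p

This is symmetry; the standard corresponding axiom is B: p → □◇p.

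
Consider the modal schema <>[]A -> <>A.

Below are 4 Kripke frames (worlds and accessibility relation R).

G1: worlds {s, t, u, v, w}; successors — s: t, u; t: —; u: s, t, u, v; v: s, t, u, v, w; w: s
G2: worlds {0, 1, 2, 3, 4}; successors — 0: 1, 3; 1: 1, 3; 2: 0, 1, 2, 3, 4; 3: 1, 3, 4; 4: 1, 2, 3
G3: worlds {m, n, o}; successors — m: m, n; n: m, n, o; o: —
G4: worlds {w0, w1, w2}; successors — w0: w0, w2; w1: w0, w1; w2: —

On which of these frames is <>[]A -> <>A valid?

Frame correspondent (Sahlqvist): forall x forall y (xRy -> exists w (yRw & xRw)) — i.e. a generalized confluence (Geach) condition.
G1: fails — sRt but no w* with tRw* and sRw*.
G2: condition met.
G3: fails — nRo but no w with oRw and nRw.
G4: fails — w0Rw2 but no w with w2Rw and w0Rw.

G2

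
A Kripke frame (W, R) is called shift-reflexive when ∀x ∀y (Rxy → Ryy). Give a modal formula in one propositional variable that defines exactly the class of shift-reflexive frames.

This is shift-reflexivity; the standard corresponding axiom is T□: □(□p → p).

□(□p → p)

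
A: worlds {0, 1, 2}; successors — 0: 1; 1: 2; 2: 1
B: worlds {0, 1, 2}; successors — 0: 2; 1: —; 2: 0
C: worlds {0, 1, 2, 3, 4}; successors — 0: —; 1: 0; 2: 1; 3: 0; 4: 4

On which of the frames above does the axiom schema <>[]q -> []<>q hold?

A, B

The schema corresponds to convergence: forall x forall y forall z (Rxy & Rxz -> exists w (Ryw & Rzw)).
A: satisfies the condition.
B: satisfies the condition.
C: fails — R10 and R10 but 0 and 0 have no common successor.
Valid on: A, B.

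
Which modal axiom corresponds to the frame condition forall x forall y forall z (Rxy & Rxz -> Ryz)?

◇q → □◇q

This is the Euclidean property; the standard corresponding axiom is 5: ◇q → □◇q.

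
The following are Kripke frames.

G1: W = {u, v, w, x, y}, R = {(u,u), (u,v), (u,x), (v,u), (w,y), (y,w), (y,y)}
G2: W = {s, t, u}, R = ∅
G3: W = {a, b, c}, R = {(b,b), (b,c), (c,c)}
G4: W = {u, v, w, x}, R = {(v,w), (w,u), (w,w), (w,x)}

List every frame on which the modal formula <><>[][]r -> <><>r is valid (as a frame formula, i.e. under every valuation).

This is the axiom for a generalized confluence (Geach) condition; its first-order frame correspondent is forall x forall y (x R^2 y -> exists w (y R^2 w & x R^2 w)).
G1: fails — uR²x but no t with xR²t and uR²t.
G2: holds.
G3: holds.
G4: fails — vR²u but no t with uR²t and vR²t.

G2, G3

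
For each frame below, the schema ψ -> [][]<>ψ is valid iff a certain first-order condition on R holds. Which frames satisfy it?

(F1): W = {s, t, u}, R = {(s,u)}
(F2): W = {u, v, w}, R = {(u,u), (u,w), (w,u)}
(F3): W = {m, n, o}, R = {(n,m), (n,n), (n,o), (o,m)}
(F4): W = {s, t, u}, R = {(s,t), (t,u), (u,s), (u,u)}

(F1)

This is the axiom for a generalized confluence (Geach) condition; its first-order frame correspondent is forall x forall z (x R^2 z -> exists w (x = w & zRw)).
(F1): ✓.
(F2): fails — wR²w but no t with w=t and wRt.
(F3): fails — nR²m but no w with n=w and mRw.
(F4): fails — tR²u but no w with t=w and uRw.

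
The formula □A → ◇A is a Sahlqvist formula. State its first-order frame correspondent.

Suppose □A→◇A is valid. At any x set V(A)=W. Then □A at x, so ◇A at x, so x has a successor.
Conversely, any frame satisfying ∀x ∃y Rxy validates the schema.
Frame condition: ∀x ∃y Rxy.

seriality: ∀x ∃y Rxy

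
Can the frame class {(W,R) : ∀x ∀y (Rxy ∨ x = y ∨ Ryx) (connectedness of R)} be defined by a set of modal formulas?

Any modally definable frame class is closed under disjoint unions.
Take 4 disjoint single-world reflexive frames: each is trivially connected, but their disjoint union has 4 worlds with no edge between distinct components, so it is not connected.
Hence connectedness of R is not modally definable.

Not modally definable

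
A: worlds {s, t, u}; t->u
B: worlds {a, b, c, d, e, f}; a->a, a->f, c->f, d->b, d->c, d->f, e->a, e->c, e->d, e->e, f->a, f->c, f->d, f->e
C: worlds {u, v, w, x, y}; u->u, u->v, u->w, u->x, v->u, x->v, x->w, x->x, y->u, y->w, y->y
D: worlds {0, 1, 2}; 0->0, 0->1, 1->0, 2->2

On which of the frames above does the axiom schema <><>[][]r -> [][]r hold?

A, D

Frame correspondent (Sahlqvist): forall x forall y forall z ((x R^2 y & x R^2 z) -> exists w (y R^2 w & z = w)) — i.e. a generalized confluence (Geach) condition.
A: holds.
B: fails — aR²c, aR²f but no w with cR²w and f=w.
C: fails — uR²w, uR²u but no t with wR²t and u=t.
D: holds.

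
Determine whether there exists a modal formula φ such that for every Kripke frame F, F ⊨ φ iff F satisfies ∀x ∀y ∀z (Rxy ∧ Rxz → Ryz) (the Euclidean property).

Yes: it is the Euclidean property, defined by the 5 schema ◇r → □◇r.
Suppose ◇r→□◇r is valid. Take Rxy, Rxz and set V(r)={y}. Then ◇r at x, so □◇r at x, so ◇r at z, so some w with Rzw has r; w=y, i.e. Rzy. By symmetry of the argument, Ryz.

Yes — defined by ◇r → □◇r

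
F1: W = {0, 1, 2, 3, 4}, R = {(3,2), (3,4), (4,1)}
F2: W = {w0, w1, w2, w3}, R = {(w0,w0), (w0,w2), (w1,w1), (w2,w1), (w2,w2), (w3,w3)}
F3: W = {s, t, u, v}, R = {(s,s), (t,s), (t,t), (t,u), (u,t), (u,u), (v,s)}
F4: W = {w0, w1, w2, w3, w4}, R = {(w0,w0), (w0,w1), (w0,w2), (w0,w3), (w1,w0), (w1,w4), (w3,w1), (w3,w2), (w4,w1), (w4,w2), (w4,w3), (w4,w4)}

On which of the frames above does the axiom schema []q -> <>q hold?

The schema corresponds to seriality: forall x exists y Rxy.
F1: fails — world 0 has no successor.
F2: holds.
F3: holds.
F4: fails — world w2 has no successor.
Valid on: F2, F3.

F2, F3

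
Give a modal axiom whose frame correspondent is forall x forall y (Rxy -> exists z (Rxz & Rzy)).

□□p → □p

The condition is density. The C4 schema □□p → □p defines it.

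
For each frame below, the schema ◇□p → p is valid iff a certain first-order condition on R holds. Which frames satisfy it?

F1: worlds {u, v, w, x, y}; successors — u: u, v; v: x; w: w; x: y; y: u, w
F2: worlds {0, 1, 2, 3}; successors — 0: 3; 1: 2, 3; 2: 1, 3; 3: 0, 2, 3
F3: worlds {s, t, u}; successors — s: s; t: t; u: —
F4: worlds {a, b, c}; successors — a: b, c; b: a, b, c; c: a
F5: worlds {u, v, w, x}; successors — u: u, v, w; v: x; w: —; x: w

F3

This is the axiom for symmetry; its first-order frame correspondent is ∀x ∀y (Rxy → Ryx).
F1: fails — Ruv but not Rvu.
F2: fails — R13 but not R31.
F3: ✓.
F4: fails — Rbc but not Rcb.
F5: fails — Ruv but not Rvu.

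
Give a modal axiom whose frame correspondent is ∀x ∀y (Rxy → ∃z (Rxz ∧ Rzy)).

A defining formula is □□ψ → □ψ (the C4 axiom).
Suppose □□ψ→□ψ is valid. Take Rxy and set V(ψ)={w : xR²w}. Then □□ψ at x, so □ψ at x, so ψ at y, i.e. ∃z(Rxz∧Rzy).

□□ψ → □ψ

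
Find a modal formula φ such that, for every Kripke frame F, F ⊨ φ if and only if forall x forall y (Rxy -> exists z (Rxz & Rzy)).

□□q → □q

This is density; the standard corresponding axiom is C4: □□q → □q.
Suppose □□q→□q is valid. Take Rxy and set V(q)={w : xR²w}. Then □□q at x, so □q at x, so q at y, i.e. ∃z(Rxz∧Rzy).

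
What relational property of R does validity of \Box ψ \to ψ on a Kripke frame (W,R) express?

reflexivity: \forall x Rxx

Suppose □ψ→ψ is valid. At any x set V(ψ)={w : Rxw}. Then □ψ holds at x, so ψ holds at x, i.e. Rxx.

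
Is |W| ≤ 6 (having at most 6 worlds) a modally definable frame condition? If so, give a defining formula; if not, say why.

Not definable by any modal formula

Any modally definable frame class is closed under disjoint unions.
Any modal formula valid on each of 7 disjoint one-world frames is valid on their disjoint union (validity is preserved under disjoint unions). Each one-world frame has |W|=1≤6, but the union has |W|=7.
So the class is not modally definable.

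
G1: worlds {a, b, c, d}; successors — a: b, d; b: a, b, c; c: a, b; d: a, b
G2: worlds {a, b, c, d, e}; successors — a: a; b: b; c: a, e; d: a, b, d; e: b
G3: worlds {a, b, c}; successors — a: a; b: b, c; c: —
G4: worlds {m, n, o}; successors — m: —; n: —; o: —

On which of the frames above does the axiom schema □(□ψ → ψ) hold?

G4

The schema corresponds to shift-reflexivity: ∀x ∀y (Rxy → Ryy).
G1: fails — Rbc but not Rcc.
G2: fails — Rce but not Ree.
G3: fails — Rbc but not Rcc.
G4: condition met.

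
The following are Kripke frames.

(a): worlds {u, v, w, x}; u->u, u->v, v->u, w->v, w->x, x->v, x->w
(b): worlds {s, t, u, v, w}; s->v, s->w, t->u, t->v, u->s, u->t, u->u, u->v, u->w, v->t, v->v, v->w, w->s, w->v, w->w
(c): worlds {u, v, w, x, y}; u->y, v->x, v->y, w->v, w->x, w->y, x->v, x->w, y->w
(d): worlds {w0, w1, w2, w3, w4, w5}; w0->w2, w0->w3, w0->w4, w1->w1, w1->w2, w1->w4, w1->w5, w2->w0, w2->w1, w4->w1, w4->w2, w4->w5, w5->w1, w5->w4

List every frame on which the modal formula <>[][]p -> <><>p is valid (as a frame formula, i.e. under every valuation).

(a), (b)

Frame correspondent (Sahlqvist): forall x forall y (xRy -> exists w (y R^2 w & x R^2 w)) — i.e. a generalized confluence (Geach) condition.
(a): condition met.
(b): condition met.
(c): fails — uRy but no t with yR²t and uR²t.
(d): fails — w0Rw3 but no w with w3R²w and w0R²w.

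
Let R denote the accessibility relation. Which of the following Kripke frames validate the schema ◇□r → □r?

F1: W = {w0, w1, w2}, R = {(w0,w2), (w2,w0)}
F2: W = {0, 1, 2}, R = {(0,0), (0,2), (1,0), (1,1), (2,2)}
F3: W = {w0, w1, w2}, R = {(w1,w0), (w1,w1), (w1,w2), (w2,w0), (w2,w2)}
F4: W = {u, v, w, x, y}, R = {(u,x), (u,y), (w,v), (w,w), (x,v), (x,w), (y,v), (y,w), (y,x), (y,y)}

This is the axiom for the Euclidean property; its first-order frame correspondent is ∀x ∀y ∀z (Rxy ∧ Rxz → Ryz).
F1: fails — Rw0w2 and Rw0w2 but not Rw2w2.
F2: fails — R02 and R00 but not R20.
F3: fails — Rw1w2 and Rw1w1 but not Rw2w1.
F4: fails — Rux and Rux but not Rxx.

none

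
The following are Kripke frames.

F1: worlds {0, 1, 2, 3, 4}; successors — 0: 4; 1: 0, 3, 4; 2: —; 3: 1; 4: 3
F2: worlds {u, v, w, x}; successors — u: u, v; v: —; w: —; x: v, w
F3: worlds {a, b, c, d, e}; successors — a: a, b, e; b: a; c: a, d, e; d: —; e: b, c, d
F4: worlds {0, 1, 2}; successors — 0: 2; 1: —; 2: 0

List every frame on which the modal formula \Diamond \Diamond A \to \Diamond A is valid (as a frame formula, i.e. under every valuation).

The schema corresponds to a generalized confluence (Geach) condition: \forall x \forall y (x R^2 y \to \exists w (y = w \wedge xRw)).
F1: fails — 0R²3 but no w with 3=w and 0Rw.
F2: ✓.
F3: fails — aR²c but no w with c=w and aRw.
F4: fails — 0R²0 but no w with 0=w and 0Rw.
Valid on: F2.

F2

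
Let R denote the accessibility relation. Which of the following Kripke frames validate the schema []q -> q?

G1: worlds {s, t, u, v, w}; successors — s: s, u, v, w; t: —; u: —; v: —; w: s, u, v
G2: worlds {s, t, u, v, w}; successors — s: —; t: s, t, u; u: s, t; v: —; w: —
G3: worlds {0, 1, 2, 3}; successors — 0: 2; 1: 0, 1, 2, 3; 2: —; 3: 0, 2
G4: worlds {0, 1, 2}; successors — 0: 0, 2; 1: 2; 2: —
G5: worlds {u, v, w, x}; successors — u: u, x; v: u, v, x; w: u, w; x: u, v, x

Frame correspondent (Sahlqvist): forall x Rxx — i.e. reflexivity.
G1: fails — world t does not see itself.
G2: fails — world s does not see itself.
G3: fails — world 0 does not see itself.
G4: fails — world 1 does not see itself.
G5: holds.

G5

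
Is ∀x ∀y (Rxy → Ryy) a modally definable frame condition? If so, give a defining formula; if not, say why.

Yes: it is shift-reflexivity, defined by the T□ schema □(□q → q).

Definable; □(□q → q) defines it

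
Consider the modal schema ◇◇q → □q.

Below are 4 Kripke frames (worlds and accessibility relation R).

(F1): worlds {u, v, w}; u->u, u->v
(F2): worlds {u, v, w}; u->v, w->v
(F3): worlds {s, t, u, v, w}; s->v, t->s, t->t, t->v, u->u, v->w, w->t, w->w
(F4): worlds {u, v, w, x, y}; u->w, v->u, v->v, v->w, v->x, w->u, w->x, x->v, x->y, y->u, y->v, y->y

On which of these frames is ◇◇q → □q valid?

(F2)

Frame correspondent (Sahlqvist): ∀x ∀y ∀z ((xR²y ∧ xRz) → ∃w (y = w ∧ z = w)) — i.e. a generalized confluence (Geach) condition.
(F1): fails — uR²u, uRv but u ≠ v.
(F2): satisfies the condition.
(F3): fails — sR²w, sRv but w ≠ v.
(F4): fails — uR²u, uRw but u ≠ w.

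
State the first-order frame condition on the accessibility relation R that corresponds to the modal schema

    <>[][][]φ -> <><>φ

forall x forall y (xRy -> exists w (y R^3 w & x R^2 w))

This is a Sahlqvist (Geach-type) schema ◇^1□^3φ → □^0◇^2φ.
Minimal-valuation argument: fix x; take any y with xR^1y and any z with xR^0z. Set V(φ) to the set of worlds R-reachable from y in exactly 3 steps. Then □^3φ holds at y, so the antecedent holds at x; validity forces ◇^2φ at z, giving a w with zR^2w and yR^3w.
First-order correspondent: forall x forall y (xRy -> exists w (y R^3 w & x R^2 w)).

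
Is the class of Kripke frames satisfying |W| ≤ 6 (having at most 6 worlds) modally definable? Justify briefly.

Any modally definable frame class is closed under disjoint unions.
Any modal formula valid on each of 7 disjoint one-world frames is valid on their disjoint union (validity is preserved under disjoint unions). Each one-world frame has |W|=1≤6, but the union has |W|=7.
Hence having at most 6 worlds is not modally definable.

No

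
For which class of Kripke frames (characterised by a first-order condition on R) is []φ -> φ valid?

reflexivity

This schema is the T axiom.
It corresponds to reflexivity: forall x Rxx.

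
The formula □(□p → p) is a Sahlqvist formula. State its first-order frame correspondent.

Suppose □(□p→p) is valid. Take Rxy and set V(p)={w : Ryw}. Then at y, □p holds; since □(□p→p) at x, □p→p at y, so p at y, i.e. Ryy.
The converse is a direct semantic check.
So the correspondent is shift-reflexivity.

shift-reflexivity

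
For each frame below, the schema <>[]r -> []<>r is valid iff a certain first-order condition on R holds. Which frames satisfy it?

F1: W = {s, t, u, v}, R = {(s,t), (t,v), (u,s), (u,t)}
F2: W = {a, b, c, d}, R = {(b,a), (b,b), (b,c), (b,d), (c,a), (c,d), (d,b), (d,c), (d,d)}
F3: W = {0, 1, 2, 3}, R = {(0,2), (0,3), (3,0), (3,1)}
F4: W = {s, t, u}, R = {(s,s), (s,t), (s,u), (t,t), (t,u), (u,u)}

F4

The schema corresponds to convergence: forall x forall y forall z (Rxy & Rxz -> exists w (Ryw & Rzw)).
F1: fails — Rtv and Rtv but v and v have no common successor.
F2: fails — Rbc and Rba but c and a have no common successor.
F3: fails — R03 and R02 but 3 and 2 have no common successor.
F4: condition met.
Valid on: F4.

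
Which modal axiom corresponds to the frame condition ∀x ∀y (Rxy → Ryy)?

The condition is shift-reflexivity. The T□ schema □(□p → p) defines it.

□(□p → p)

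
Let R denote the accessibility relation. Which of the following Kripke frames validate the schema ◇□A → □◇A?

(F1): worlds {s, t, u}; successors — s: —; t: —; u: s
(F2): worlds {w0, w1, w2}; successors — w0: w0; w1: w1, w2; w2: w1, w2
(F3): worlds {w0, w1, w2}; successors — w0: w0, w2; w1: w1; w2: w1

The schema corresponds to convergence: ∀x ∀y ∀z (Rxy ∧ Rxz → ∃w (Ryw ∧ Rzw)).
(F1): fails — Rus and Rus but s and s have no common successor.
(F2): condition met.
(F3): fails — Rw0w2 and Rw0w0 but w2 and w0 have no common successor.

(F2)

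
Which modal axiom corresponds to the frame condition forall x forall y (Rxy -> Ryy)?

□(□s → s)

The condition is shift-reflexivity. The T□ schema □(□s → s) defines it.
Suppose □(□s→s) is valid. Take Rxy and set V(s)={w : Ryw}. Then at y, □s holds; since □(□s→s) at x, □s→s at y, so s at y, i.e. Ryy.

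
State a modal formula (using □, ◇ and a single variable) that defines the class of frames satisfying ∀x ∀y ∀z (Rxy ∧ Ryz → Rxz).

□q → □□q

The condition is transitivity. The 4 schema □q → □□q defines it.
Suppose □q→□□q is valid. Take Rxy, Ryz and set V(q)={w : Rxw}. Then □q at x, so □□q at x, so □q at y, so q at z, i.e. Rxz.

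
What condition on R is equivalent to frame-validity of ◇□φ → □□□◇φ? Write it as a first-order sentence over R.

∀x ∀y ∀z ((xRy ∧ xR³z) → ∃w (yRw ∧ zRw))

This is a Sahlqvist (Geach-type) schema ◇^1□^1φ → □^3◇^1φ.
First-order correspondent: ∀x ∀y ∀z ((xRy ∧ xR³z) → ∃w (yRw ∧ zRw)).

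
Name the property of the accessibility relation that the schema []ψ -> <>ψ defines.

Seriality

This schema is the D axiom.
Its frame correspondent is seriality — forall x exists y Rxy.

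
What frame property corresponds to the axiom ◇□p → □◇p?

convergence: ∀x ∀y ∀z (Rxy ∧ Rxz → ∃w (Ryw ∧ Rzw))

Suppose ◇□p→□◇p is valid. Take Rxy, Rxz and set V(p)={w : Ryw}. Then □p at y so ◇□p at x, so □◇p at x, so ◇p at z, giving w with Rzw and Ryw.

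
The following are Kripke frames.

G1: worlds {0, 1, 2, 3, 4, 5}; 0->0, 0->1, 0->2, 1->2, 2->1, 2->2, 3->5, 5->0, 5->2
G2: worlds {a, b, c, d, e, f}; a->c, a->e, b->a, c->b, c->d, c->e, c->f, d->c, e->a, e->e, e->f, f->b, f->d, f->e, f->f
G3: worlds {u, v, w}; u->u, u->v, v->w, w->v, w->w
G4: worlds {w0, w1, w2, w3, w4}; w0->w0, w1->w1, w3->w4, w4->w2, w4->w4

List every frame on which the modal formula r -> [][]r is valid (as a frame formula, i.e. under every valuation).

none

This is the axiom for a generalized confluence (Geach) condition; its first-order frame correspondent is forall x forall z (x R^2 z -> exists w (x = w & z = w)).
G1: fails — 0R²1 but 0 ≠ 1.
G2: fails — aR²b but a ≠ b.
G3: fails — uR²v but u ≠ v.
G4: fails — w3R²w2 but w3 ≠ w2.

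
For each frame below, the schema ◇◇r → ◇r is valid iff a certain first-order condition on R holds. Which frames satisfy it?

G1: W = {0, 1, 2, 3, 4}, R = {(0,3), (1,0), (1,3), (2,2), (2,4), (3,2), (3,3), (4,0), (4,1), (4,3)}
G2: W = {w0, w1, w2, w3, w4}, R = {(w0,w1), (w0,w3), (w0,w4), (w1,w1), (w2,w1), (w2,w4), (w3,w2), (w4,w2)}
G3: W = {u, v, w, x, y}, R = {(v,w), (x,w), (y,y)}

This is the axiom for transitivity; its first-order frame correspondent is ∀x ∀y ∀z (Rxy ∧ Ryz → Rxz).
G1: fails — R32 and R24 but not R34.
G2: fails — Rw0w4 and Rw4w2 but not Rw0w2.
G3: condition met.
Valid on: G3.

G3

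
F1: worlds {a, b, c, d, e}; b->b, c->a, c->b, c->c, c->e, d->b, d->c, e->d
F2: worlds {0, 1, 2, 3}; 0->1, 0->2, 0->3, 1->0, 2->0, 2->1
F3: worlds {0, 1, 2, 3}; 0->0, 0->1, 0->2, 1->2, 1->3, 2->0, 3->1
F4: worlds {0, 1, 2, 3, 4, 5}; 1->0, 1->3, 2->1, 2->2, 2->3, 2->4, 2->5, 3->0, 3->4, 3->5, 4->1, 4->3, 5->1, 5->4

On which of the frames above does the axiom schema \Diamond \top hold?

Frame correspondent (Sahlqvist): \forall x \exists y Rxy — i.e. seriality.
F1: fails — world a has no successor.
F2: fails — world 3 has no successor.
F3: holds.
F4: fails — world 0 has no successor.

F3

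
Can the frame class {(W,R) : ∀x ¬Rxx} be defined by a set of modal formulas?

Modal frame validity is preserved under surjective bounded morphisms.
The 2-cycle (worlds 0,1 with 0→1→0) is irreflexive, and the map sending every world to a single reflexive point • is a surjective bounded morphism (forth: every edge maps to (•,•); back: every world has a successor). So any modal formula valid on the 2-cycle is also valid on the reflexive point, which is not irreflexive.
So no modal formula (or set of formulas) defines exactly the irreflexive frames.

Not definable by any modal formula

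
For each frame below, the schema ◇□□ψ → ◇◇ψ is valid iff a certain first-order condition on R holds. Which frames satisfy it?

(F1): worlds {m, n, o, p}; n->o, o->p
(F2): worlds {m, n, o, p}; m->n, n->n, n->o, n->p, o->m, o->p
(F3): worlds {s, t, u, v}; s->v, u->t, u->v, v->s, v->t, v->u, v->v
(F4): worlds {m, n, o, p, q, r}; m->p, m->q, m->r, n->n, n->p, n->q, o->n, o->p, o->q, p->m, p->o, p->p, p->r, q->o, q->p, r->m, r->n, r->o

Frame correspondent (Sahlqvist): ∀x ∀y (xRy → ∃w (yR²w ∧ xR²w)) — i.e. a generalized confluence (Geach) condition.
(F1): fails — nRo but no w with oR²w and nR²w.
(F2): fails — nRp but no w with pR²w and nR²w.
(F3): fails — uRt but no w with tR²w and uR²w.
(F4): condition met.

(F4)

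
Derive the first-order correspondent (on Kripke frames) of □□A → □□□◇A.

∀x ∀z (xR³z → ∃w (xR²w ∧ zRw))

This is a Sahlqvist (Geach-type) schema ◇^0□^2A → □^3◇^1A.
Minimal-valuation argument: fix x; take any y with xR^0y and any z with xR^3z. Set V(A) to the set of worlds R-reachable from y in exactly 2 steps. Then □^2A holds at y, so the antecedent holds at x; validity forces ◇^1A at z, giving a w with zR^1w and yR^2w.
First-order correspondent: ∀x ∀z (xR³z → ∃w (xR²w ∧ zRw)).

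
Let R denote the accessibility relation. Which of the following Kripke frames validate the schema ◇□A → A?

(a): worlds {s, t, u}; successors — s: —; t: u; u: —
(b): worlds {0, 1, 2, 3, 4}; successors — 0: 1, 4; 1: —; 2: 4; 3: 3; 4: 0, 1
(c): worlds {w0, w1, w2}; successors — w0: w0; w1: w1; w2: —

This is the axiom for symmetry; its first-order frame correspondent is ∀x ∀y (Rxy → Ryx).
(a): fails — Rtu but not Rut.
(b): fails — R01 but not R10.
(c): satisfies the condition.
Valid on: (c).

(c)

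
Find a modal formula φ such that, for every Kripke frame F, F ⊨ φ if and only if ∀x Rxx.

A defining formula is □p → p (the T axiom).
Suppose □p→p is valid. At any x set V(p)={w : Rxw}. Then □p holds at x, so p holds at x, i.e. Rxx.

□p → p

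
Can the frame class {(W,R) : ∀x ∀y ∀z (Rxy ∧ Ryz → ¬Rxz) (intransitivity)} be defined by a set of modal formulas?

Not definable by any modal formula

Modal frame validity is preserved under surjective bounded morphisms.
The 5-cycle (worlds a,b,c,d,e with a→b→c→d→e→a) is intransitive. Mapping every world to a single reflexive point • is a surjective bounded morphism; the reflexive point is not intransitive (R••∧R•• but R••).
So no modal formula (or set of formulas) defines exactly the intransitive frames.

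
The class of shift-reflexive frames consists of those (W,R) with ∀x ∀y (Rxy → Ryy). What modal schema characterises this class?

□(□r → r)

The condition is shift-reflexivity. The T□ schema □(□r → r) defines it.
Suppose □(□r→r) is valid. Take Rxy and set V(r)={w : Ryw}. Then at y, □r holds; since □(□r→r) at x, □r→r at y, so r at y, i.e. Ryy.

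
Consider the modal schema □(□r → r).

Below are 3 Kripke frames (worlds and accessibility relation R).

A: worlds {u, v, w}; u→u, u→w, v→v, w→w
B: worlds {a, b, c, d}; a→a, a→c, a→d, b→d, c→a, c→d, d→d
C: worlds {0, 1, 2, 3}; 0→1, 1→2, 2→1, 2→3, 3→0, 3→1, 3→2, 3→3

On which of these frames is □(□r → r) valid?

A

The schema corresponds to shift-reflexivity: ∀x ∀y (Rxy → Ryy).
A: ✓.
B: fails — Rac but not Rcc.
C: fails — R32 but not R22.
Valid on: A.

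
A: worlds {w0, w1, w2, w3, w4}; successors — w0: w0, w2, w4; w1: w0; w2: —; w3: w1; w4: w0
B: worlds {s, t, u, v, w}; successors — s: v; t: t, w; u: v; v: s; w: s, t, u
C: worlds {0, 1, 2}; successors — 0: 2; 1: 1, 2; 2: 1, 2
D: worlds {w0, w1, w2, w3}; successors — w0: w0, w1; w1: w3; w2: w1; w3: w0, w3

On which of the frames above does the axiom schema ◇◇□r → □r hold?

C

Frame correspondent (Sahlqvist): ∀x ∀y ∀z ((xR²y ∧ xRz) → ∃w (yRw ∧ z = w)) — i.e. a generalized confluence (Geach) condition.
A: fails — w0R²w2, w0Rw0 but no w with w2Rw and w0=w.
B: fails — tR²s, tRt but no w* with sRw* and t=w*.
C: ✓.
D: fails — w0R²w1, w0Rw0 but no w with w1Rw and w0=w.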